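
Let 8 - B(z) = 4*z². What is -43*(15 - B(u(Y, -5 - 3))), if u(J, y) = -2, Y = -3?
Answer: -989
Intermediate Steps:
B(z) = 8 - 4*z²
-43*(15 - B(u(Y, -5 - 3))) = -43*(15 - (8 - 4*(-2)²)) = -43*(15 - (8 - 4*4)) = -43*(15 - (8 - 16)) = -43*(15 - 1*(-8)) = -43*(15 + 8) = -43*23 = -989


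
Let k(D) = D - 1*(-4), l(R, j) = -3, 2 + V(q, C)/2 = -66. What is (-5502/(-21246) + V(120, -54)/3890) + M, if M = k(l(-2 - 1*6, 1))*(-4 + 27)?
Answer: 159949412/6887245 ≈ 23.224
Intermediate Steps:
V(q, C) = -136 (V(q, C) = -4 + 2*(-66) = -4 - 132 = -136)
k(D) = 4 + D (k(D) = D + 4 = 4 + D)
M = 23 (M = (4 - 3)*(-4 + 27) = 1*23 = 23)
(-5502/(-21246) + V(120, -54)/3890) + M = (-5502/(-21246) - 136/3890) + 23 = (-5502*(-1/21246) - 136*1/3890) + 23 = (917/3541 - 68/1945) + 23 = 1542777/6887245 + 23 = 159949412/6887245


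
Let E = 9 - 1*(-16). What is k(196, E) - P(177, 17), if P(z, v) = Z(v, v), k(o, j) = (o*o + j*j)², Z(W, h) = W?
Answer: 1524199664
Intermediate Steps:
E = 25 (E = 9 + 16 = 25)
k(o, j) = (j² + o²)² (k(o, j) = (o² + j²)² = (j² + o²)²)
P(z, v) = v
k(196, E) - P(177, 17) = (25² + 196²)² - 1*17 = (625 + 38416)² - 17 = 39041² - 17 = 1524199681 - 17 = 1524199664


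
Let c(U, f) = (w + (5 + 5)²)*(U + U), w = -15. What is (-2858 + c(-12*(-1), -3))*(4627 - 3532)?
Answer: -895710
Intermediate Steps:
c(U, f) = 170*U (c(U, f) = (-15 + (5 + 5)²)*(U + U) = (-15 + 10²)*(2*U) = (-15 + 100)*(2*U) = 85*(2*U) = 170*U)
(-2858 + c(-12*(-1), -3))*(4627 - 3532) = (-2858 + 170*(-12*(-1)))*(4627 - 3532) = (-2858 + 170*12)*1095 = (-2858 + 2040)*1095 = -818*1095 = -895710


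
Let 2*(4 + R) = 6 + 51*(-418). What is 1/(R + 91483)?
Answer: 1/80823 ≈ 1.2373e-5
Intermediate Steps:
R = -10660 (R = -4 + (6 + 51*(-418))/2 = -4 + (6 - 21318)/2 = -4 + (1/2)*(-21312) = -4 - 10656 = -10660)
1/(R + 91483) = 1/(-10660 + 91483) = 1/80823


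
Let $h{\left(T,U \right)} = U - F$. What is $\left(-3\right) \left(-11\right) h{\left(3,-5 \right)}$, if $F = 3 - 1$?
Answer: $-231$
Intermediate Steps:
$F = 2$
$h{\left(T,U \right)} = -2 + U$ ($h{\left(T,U \right)} = U - 2 = -2 + U$)
$\left(-3\right) \left(-11\right) h{\left(3,-5 \right)} = \left(-3\right) \left(-11\right) \left(-2 - 5\right) = 33 \left(-7\right) = -231$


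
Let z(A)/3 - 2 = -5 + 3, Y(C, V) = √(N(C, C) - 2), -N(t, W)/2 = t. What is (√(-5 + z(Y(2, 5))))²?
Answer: -5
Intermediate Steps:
N(t, W) = -2*t
Y(C, V) = √(-2 - 2*C) (Y(C, V) = √(-2*C - 2) = √(-2 - 2*C))
z(A) = 0 (z(A) = 6 + 3*(-5 + 3) = 6 + 3*(-2) = 6 - 6 = 0)
(√(-5 + z(Y(2, 5))))² = (√(-5 + 0))² = (√(-5))² = (I*√5)² = -5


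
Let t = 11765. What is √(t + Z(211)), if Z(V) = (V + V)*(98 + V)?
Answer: √142163 ≈ 377.04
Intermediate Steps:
Z(V) = 2*V*(98 + V) (Z(V) = (2*V)*(98 + V) = 2*V*(98 + V))
√(t + Z(211)) = √(11765 + 2*211*(98 + 211)) = √(11765 + 2*211*309) = √(11765 + 130398) = √142163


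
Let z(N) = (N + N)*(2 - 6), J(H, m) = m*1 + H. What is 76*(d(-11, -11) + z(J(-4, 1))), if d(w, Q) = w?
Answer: 988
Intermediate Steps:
J(H, m) = H + m (J(H, m) = m + H = H + m)
z(N) = -8*N (z(N) = (2*N)*(-4) = -8*N)
76*(d(-11, -11) + z(J(-4, 1))) = 76*(-11 - 8*(-4 + 1)) = 76*(-11 - 8*(-3)) = 76*(-11 + 24) = 76*13 = 988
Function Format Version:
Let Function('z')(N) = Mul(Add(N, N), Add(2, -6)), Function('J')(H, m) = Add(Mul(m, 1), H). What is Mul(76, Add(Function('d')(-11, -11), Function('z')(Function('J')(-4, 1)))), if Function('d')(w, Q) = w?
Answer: 988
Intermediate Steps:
Function('J')(H, m) = Add(H, m) (Function('J')(H, m) = Add(m, H) = Add(H, m))
Function('z')(N) = Mul(-8, N) (Function('z')(N) = Mul(Mul(2, N), -4) = Mul(-8, N))
Mul(76, Add(Function('d')(-11, -11), Function('z')(Function('J')(-4, 1)))) = Mul(76, Add(-11, Mul(-8, Add(-4, 1)))) = Mul(76, Add(-11, Mul(-8, -3))) = Mul(76, Add(-11, 24)) = Mul(76, 13) = 988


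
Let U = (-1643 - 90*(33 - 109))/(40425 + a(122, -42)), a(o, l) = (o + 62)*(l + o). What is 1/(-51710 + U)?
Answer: -55145/2851542753 ≈ -1.9339e-5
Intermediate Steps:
a(o, l) = (62 + o)*(l + o)
U = 5197/55145 (U = (-1643 - 90*(33 - 109))/(40425 + (122² + 62*(-42) + 62*122 - 42*122)) = (-1643 - 90*(-76))/(40425 + (14884 - 2604 + 7564 - 5124)) = (-1643 + 6840)/(40425 + 14720) = 5197/55145 ≈ 0.094242)
1/(-51710 + U) = 1/(-51710 + 5197/55145) = 1/(-2851542753/55145) = -55145/2851542753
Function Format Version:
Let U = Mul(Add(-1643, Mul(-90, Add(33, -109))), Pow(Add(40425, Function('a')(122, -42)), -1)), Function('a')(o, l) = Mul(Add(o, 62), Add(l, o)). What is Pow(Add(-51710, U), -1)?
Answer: Rational(-55145, 2851542753) ≈ -1.9339e-5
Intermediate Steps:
Function('a')(o, l) = Mul(Add(62, o), Add(l, o))
U = Rational(5197, 55145) (U = Mul(Add(-1643, Mul(-90, Add(33, -109))), Pow(Add(40425, Add(Pow(122, 2), Mul(62, -42), Mul(62, 122), Mul(-42, 122))), -1)) = Mul(Add(-1643, Mul(-90, -76)), Pow(Add(40425, Add(14884, -2604, 7564, -5124)), -1)) = Mul(Add(-1643, 6840), Pow(Add(40425, 14720), -1)) = Mul(5197, Pow(55145, -1)) = Mul(5197, Rational(1, 55145)) = Rational(5197, 55145) ≈ 0.094242)
Pow(Add(-51710, U), -1) = Pow(Add(-51710, Rational(5197, 55145)), -1) = Pow(Rational(-2851542753, 55145), -1) = Rational(-55145, 2851542753)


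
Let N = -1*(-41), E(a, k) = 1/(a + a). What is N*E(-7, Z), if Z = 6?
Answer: -41/14 ≈ -2.9286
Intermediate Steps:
E(a, k) = 1/(2*a)
N = 41
N*E(-7, Z) = 41*((½)/(-7)) = 41*((½)*(-⅐)) = 41*(-1/14) = -41/14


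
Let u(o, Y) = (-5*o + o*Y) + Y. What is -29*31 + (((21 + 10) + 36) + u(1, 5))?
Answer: -827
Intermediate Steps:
u(o, Y) = Y - 5*o + Y*o (u(o, Y) = (-5*o + Y*o) + Y = Y - 5*o + Y*o)
-29*31 + (((21 + 10) + 36) + u(1, 5)) = -29*31 + (((21 + 10) + 36) + (5 - 5*1 + 5*1)) = -899 + ((31 + 36) + (5 - 5 + 5)) = -899 + (67 + 5) = -899 + 72 = -827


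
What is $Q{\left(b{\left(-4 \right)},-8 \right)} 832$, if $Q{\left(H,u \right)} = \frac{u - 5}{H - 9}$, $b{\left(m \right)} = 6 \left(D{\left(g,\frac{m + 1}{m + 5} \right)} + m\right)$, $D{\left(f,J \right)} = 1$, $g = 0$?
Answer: $\frac{10816}{27} \approx 400.59$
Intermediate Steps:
$b{\left(m \right)} = 6 + 6 m$ ($b{\left(m \right)} = 6 \left(1 + m\right) = 6 + 6 m$)
$Q{\left(H,u \right)} = \frac{-5 + u}{-9 + H}$
$Q{\left(b{\left(-4 \right)},-8 \right)} 832 = \frac{-5 - 8}{-9 + \left(6 + 6 \left(-4\right)\right)} 832 = \frac{1}{-9 + \left(6 - 24\right)} \left(-13\right) 832 = \frac{1}{-9 - 18} \left(-13\right) 832 = \frac{1}{-27} \left(-13\right) 832 = \left(- \frac{1}{27}\right) \left(-13\right) 832 = \frac{13}{27} \cdot 832 = \frac{10816}{27}$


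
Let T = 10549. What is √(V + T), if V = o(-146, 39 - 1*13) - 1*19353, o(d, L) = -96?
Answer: 10*I*√89 ≈ 94.34*I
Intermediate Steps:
V = -19449 (V = -96 - 1*19353 = -96 - 19353 = -19449)
√(V + T) = √(-19449 + 10549) = √(-8900) = 10*I*√89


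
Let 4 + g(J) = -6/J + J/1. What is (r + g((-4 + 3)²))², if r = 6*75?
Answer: 194481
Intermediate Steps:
g(J) = -4 + J - 6/J (g(J) = -4 + (-6/J + J/1) = -4 + (-6/J + J*1) = -4 + (-6/J + J) = -4 + (J - 6/J) = -4 + J - 6/J)
r = 450
(r + g((-4 + 3)²))² = (450 + (-4 + (-4 + 3)² - 6/(-4 + 3)²))² = (450 + (-4 + (-1)² - 6/((-1)²)))² = (450 + (-4 + 1 - 6/1))² = (450 + (-4 + 1 - 6*1))² = (450 + (-4 + 1 - 6))² = (450 - 9)² = 441² = 194481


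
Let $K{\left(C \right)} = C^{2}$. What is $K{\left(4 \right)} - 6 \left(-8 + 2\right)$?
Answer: $52$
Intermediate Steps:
$K{\left(4 \right)} - 6 \left(-8 + 2\right) = 4^{2} - 6 \left(-8 + 2\right) = 16 - 6 \left(-6\right) = 16 - -36 = 16 + 36 = 52$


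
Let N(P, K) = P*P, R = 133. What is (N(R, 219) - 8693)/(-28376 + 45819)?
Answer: 8996/17443 ≈ 0.51574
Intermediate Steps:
N(P, K) = P²
(N(R, 219) - 8693)/(-28376 + 45819) = (133² - 8693)/(-28376 + 45819) = (17689 - 8693)/17443 = 8996*(1/17443) = 8996/17443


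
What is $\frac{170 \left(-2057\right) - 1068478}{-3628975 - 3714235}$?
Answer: $\frac{709084}{3671605} \approx 0.19313$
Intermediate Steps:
$\frac{170 \left(-2057\right) - 1068478}{-3628975 - 3714235} = \frac{-349690 - 1068478}{-7343210} = \left(-1418168\right) \left(- \frac{1}{7343210}\right) = \frac{709084}{3671605}$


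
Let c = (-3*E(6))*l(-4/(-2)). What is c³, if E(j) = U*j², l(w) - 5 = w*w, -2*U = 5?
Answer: 14348907000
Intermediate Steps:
U = -5/2 (U = -½*5 = -5/2 ≈ -2.5000)
l(w) = 5 + w² (l(w) = 5 + w*w = 5 + w²)
E(j) = -5*j²/2
c = 2430 (c = (-(-15)*6²/2)*(5 + (-4/(-2))²) = (-(-15)*36/2)*(5 + (-4*(-½))²) = (-3*(-90))*(5 + 2²) = 270*(5 + 4) = 270*9 = 2430)
c³ = 2430³ = 14348907000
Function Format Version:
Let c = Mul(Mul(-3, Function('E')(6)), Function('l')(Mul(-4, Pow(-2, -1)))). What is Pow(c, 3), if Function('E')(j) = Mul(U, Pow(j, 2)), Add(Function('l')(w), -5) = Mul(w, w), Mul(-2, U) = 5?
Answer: 14348907000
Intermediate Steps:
U = Rational(-5, 2) (U = Mul(Rational(-1, 2), 5) = Rational(-5, 2) ≈ -2.5000)
Function('l')(w) = Add(5, Pow(w, 2)) (Function('l')(w) = Add(5, Mul(w, w)) = Add(5, Pow(w, 2)))
Function('E')(j) = Mul(Rational(-5, 2), Pow(j, 2))
c = 2430 (c = Mul(Mul(-3, Mul(Rational(-5, 2), Pow(6, 2))), Add(5, Pow(Mul(-4, Pow(-2, -1)), 2))) = Mul(Mul(-3, Mul(Rational(-5, 2), 36)), Add(5, Pow(Mul(-4, Rational(-1, 2)), 2))) = Mul(Mul(-3, -90), Add(5, Pow(2, 2))) = Mul(270, Add(5, 4)) = Mul(270, 9) = 2430)
Pow(c, 3) = Pow(2430, 3) = 14348907000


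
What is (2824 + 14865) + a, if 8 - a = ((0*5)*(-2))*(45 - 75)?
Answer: 17697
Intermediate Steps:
a = 8 (a = 8 - (0*5)*(-2)*(45 - 75) = 8 - 0*(-2)*(-30) = 8 - 0*(-30) = 8 - 1*0 = 8 + 0 = 8)
(2824 + 14865) + a = (2824 + 14865) + 8 = 17689 + 8 = 17697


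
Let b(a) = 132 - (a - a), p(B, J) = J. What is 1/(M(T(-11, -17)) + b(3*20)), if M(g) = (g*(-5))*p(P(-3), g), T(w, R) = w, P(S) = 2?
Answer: -1/473 ≈ -0.0021142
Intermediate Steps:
M(g) = -5*g² (M(g) = (g*(-5))*g = (-5*g)*g = -5*g²)
b(a) = 132 (b(a) = 132 - 1*0 = 132 + 0 = 132)
1/(M(T(-11, -17)) + b(3*20)) = 1/(-5*(-11)² + 132) = 1/(-5*121 + 132) = 1/(-605 + 132) = 1/(-473) = -1/473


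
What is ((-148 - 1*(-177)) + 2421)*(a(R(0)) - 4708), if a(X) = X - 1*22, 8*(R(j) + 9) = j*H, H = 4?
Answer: -11610550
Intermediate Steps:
R(j) = -9 + j/2 (R(j) = -9 + (j*4)/8 = -9 + (4*j)/8 = -9 + j/2)
a(X) = -22 + X (a(X) = X - 22 = -22 + X)
((-148 - 1*(-177)) + 2421)*(a(R(0)) - 4708) = ((-148 - 1*(-177)) + 2421)*((-22 + (-9 + (½)*0)) - 4708) = ((-148 + 177) + 2421)*((-22 + (-9 + 0)) - 4708) = (29 + 2421)*((-22 - 9) - 4708) = 2450*(-31 - 4708) = 2450*(-4739) = -11610550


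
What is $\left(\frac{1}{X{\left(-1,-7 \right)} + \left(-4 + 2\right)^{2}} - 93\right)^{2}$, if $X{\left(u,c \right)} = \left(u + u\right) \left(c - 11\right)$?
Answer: $\frac{13830961}{1600} \approx 8644.3$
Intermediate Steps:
$X{\left(u,c \right)} = 2 u \left(-11 + c\right)$
$\left(\frac{1}{X{\left(-1,-7 \right)} + \left(-4 + 2\right)^{2}} - 93\right)^{2} = \left(\frac{1}{2 \left(-1\right) \left(-11 - 7\right) + \left(-4 + 2\right)^{2}} - 93\right)^{2} = \left(\frac{1}{2 \left(-1\right) \left(-18\right) + \left(-2\right)^{2}} - 93\right)^{2} = \left(\frac{1}{36 + 4} - 93\right)^{2} = \left(\frac{1}{40} - 93\right)^{2} = \left(- \frac{3719}{40}\right)^{2} = \frac{13830961}{1600}$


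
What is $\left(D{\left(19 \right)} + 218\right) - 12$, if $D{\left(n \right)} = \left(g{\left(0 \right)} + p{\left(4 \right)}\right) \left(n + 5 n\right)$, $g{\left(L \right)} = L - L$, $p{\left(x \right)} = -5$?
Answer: $-364$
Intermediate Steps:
$g{\left(L \right)} = 0$
$D{\left(n \right)} = - 30 n$ ($D{\left(n \right)} = \left(0 - 5\right) \left(n + 5 n\right) = - 5 \cdot 6 n = - 30 n$)
$\left(D{\left(19 \right)} + 218\right) - 12 = \left(\left(-30\right) 19 + 218\right) - 12 = \left(-570 + 218\right) - 12 = -352 - 12 = -364$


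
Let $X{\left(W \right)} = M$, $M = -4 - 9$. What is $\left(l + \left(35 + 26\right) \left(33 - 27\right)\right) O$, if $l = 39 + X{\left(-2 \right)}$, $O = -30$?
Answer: $-11760$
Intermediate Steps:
$M = -13$ ($M = -4 - 9 = -13$)
$X{\left(W \right)} = -13$
$l = 26$ ($l = 39 - 13 = 26$)
$\left(l + \left(35 + 26\right) \left(33 - 27\right)\right) O = \left(26 + \left(35 + 26\right) \left(33 - 27\right)\right) \left(-30\right) = \left(26 + 61 \cdot 6\right) \left(-30\right) = \left(26 + 366\right) \left(-30\right) = 392 \left(-30\right) = -11760$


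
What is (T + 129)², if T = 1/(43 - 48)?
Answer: 414736/25 ≈ 16589.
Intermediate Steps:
T = -⅕ (T = 1/(-5) = -⅕ ≈ -0.20000)
(T + 129)² = (-⅕ + 129)² = (644/5)² = 414736/25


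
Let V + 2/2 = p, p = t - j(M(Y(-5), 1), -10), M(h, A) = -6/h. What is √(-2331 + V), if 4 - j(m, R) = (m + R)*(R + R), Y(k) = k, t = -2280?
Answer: 2*I*√1110 ≈ 66.633*I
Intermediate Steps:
j(m, R) = 4 - 2*R*(R + m) (j(m, R) = 4 - (m + R)*(R + R) = 4 - (R + m)*2*R = 4 - 2*R*(R + m))
p = -2108 (p = -2280 - (4 - 2*(-10)² - 2*(-10)*(-6/(-5))) = -2280 - (4 - 2*100 - 2*(-10)*(-6*(-⅕))) = -2280 - (4 - 200 - 2*(-10)*6/5) = -2280 - (4 - 200 + 24) = -2280 - 1*(-172) = -2280 + 172 = -2108)
V = -2109 (V = -1 - 2108 = -2109)
√(-2331 + V) = √(-2331 - 2109) = √(-4440) = 2*I*√1110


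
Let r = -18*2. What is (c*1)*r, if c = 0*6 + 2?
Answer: -72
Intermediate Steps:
r = -36
c = 2 (c = 0 + 2 = 2)
(c*1)*r = (2*1)*(-36) = 2*(-36) = -72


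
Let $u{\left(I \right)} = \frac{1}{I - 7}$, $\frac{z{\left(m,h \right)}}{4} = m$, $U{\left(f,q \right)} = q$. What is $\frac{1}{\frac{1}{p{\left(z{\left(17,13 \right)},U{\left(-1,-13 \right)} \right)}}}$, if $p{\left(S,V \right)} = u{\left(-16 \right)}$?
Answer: $- \frac{1}{23} \approx -0.043478$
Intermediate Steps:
$z{\left(m,h \right)} = 4 m$
$u{\left(I \right)} = \frac{1}{-7 + I}$
$p{\left(S,V \right)} = - \frac{1}{23}$ ($p{\left(S,V \right)} = \frac{1}{-7 - 16} = \frac{1}{-23} = - \frac{1}{23}$)
$\frac{1}{\frac{1}{p{\left(z{\left(17,13 \right)},U{\left(-1,-13 \right)} \right)}}} = \frac{1}{\frac{1}{- \frac{1}{23}}} = \frac{1}{-23} = - \frac{1}{23}$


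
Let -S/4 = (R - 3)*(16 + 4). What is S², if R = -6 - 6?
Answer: 1440000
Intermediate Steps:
R = -12
S = 1200 (S = -4*(-12 - 3)*(16 + 4) = -(-60)*20 = -4*(-300) = 1200)
S² = 1200² = 1440000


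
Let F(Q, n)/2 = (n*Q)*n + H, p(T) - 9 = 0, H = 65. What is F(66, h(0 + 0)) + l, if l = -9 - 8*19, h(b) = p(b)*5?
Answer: 267269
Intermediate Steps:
p(T) = 9 (p(T) = 9 + 0 = 9)
h(b) = 45 (h(b) = 9*5 = 45)
F(Q, n) = 130 + 2*Q*n² (F(Q, n) = 2*((n*Q)*n + 65) = 2*((Q*n)*n + 65) = 2*(Q*n² + 65) = 2*(65 + Q*n²) = 130 + 2*Q*n²)
l = -161 (l = -9 - 152 = -161)
F(66, h(0 + 0)) + l = (130 + 2*66*45²) - 161 = (130 + 2*66*2025) - 161 = (130 + 267300) - 161 = 267430 - 161 = 267269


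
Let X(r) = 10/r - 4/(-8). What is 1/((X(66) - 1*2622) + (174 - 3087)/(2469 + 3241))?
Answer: -94215/247018412 ≈ -0.00038141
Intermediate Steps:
X(r) = 1/2 + 10/r (X(r) = 10/r - 4*(-1/8) = 10/r + 1/2 = 1/2 + 10/r)
1/((X(66) - 1*2622) + (174 - 3087)/(2469 + 3241)) = 1/(((1/2)*(20 + 66)/66 - 1*2622) + (174 - 3087)/(2469 + 3241)) = 1/(((1/2)*(1/66)*86 - 2622) - 2913/5710) = 1/((43/66 - 2622) - 2913*1/5710) = 1/(-173009/66 - 2913/5710) = 1/(-247018412/94215) = -94215/247018412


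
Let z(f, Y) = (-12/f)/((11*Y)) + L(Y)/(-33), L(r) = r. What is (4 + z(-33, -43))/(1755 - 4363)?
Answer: -82763/40708272 ≈ -0.0020331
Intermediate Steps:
z(f, Y) = -Y/33 - 12/(11*Y*f) (z(f, Y) = (-12/f)/((11*Y)) + Y/(-33) = (-12/f)*(1/(11*Y)) + Y*(-1/33) = -12/(11*Y*f) - Y/33 = -Y/33 - 12/(11*Y*f))
(4 + z(-33, -43))/(1755 - 4363) = (4 + (-1/33*(-43) - 12/11/(-43*(-33))))/(1755 - 4363) = (4 + (43/33 - 12/11*(-1/43)*(-1/33)))/(-2608) = (4 + (43/33 - 4/5203))*(-1/2608) = (4 + 20327/15609)*(-1/2608) = (82763/15609)*(-1/2608) = -82763/40708272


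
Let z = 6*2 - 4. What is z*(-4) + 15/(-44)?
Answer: -1423/44 ≈ -32.341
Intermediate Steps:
z = 8 (z = 12 - 4 = 8)
z*(-4) + 15/(-44) = 8*(-4) + 15/(-44) = -32 + 15*(-1/44) = -32 - 15/44 = -1423/44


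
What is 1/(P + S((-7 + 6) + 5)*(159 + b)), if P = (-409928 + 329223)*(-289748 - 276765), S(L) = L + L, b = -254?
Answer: 1/45720430905 ≈ 2.1872e-11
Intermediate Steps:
S(L) = 2*L
P = 45720431665 (P = -80705*(-566513) = 45720431665)
1/(P + S((-7 + 6) + 5)*(159 + b)) = 1/(45720431665 + (2*((-7 + 6) + 5))*(159 - 254)) = 1/(45720431665 + (2*(-1 + 5))*(-95)) = 1/(45720431665 + (2*4)*(-95)) = 1/(45720431665 + 8*(-95)) = 1/(45720431665 - 760) = 1/45720430905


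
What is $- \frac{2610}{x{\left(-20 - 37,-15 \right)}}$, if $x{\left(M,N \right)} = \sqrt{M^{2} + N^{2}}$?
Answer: $- \frac{435 \sqrt{386}}{193} \approx -44.282$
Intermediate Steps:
$- \frac{2610}{x{\left(-20 - 37,-15 \right)}} = - \frac{2610}{\sqrt{\left(-20 - 37\right)^{2} + \left(-15\right)^{2}}} = - \frac{2610}{\sqrt{\left(-57\right)^{2} + 225}} = - \frac{2610}{\sqrt{3249 + 225}} = - \frac{2610}{\sqrt{3474}} = - \frac{2610}{3 \sqrt{386}} = - 2610 \frac{\sqrt{386}}{1158} = - \frac{435 \sqrt{386}}{193}$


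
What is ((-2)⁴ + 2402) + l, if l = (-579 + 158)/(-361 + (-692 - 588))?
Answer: 3968359/1641 ≈ 2418.3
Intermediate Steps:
l = 421/1641 (l = -421/(-361 - 1280) = -421/(-1641) = -421*(-1/1641) = 421/1641 ≈ 0.25655)
((-2)⁴ + 2402) + l = ((-2)⁴ + 2402) + 421/1641 = (16 + 2402) + 421/1641 = 2418 + 421/1641 = 3968359/1641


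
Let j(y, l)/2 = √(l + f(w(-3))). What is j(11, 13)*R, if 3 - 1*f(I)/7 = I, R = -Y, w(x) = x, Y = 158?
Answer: -316*√55 ≈ -2343.5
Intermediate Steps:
R = -158 (R = -1*158 = -158)
f(I) = 21 - 7*I
j(y, l) = 2*√(42 + l) (j(y, l) = 2*√(l + (21 - 7*(-3))) = 2*√(l + (21 + 21)) = 2*√(l + 42) = 2*√(42 + l))
j(11, 13)*R = (2*√(42 + 13))*(-158) = (2*√55)*(-158) = -316*√55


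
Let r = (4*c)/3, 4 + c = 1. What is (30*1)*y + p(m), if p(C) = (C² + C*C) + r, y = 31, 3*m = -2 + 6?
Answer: 8366/9 ≈ 929.56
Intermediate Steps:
c = -3 (c = -4 + 1 = -3)
m = 4/3 (m = (-2 + 6)/3 = (⅓)*4 = 4/3 ≈ 1.3333)
r = -4 (r = (4*(-3))/3 = -12*⅓ = -4)
p(C) = -4 + 2*C² (p(C) = (C² + C*C) - 4 = (C² + C²) - 4 = 2*C² - 4 = -4 + 2*C²)
(30*1)*y + p(m) = (30*1)*31 + (-4 + 2*(4/3)²) = 30*31 + (-4 + 2*(16/9)) = 930 + (-4 + 32/9) = 930 - 4/9 = 8366/9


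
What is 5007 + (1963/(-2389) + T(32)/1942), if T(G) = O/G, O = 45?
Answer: 743227432945/148462016 ≈ 5006.2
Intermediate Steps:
T(G) = 45/G
5007 + (1963/(-2389) + T(32)/1942) = 5007 + (1963/(-2389) + (45/32)/1942) = 5007 + (1963*(-1/2389) + (45*(1/32))*(1/1942)) = 5007 + (-1963/2389 + (45/32)*(1/1942)) = 5007 + (-1963/2389 + 45/62144) = 5007 - 121881167/148462016 = 743227432945/148462016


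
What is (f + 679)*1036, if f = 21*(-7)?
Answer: 551152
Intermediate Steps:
f = -147
(f + 679)*1036 = (-147 + 679)*1036 = 532*1036 = 551152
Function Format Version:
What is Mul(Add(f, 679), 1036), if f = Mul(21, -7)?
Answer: 551152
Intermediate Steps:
f = -147
Mul(Add(f, 679), 1036) = Mul(Add(-147, 679), 1036) = Mul(532, 1036) = 551152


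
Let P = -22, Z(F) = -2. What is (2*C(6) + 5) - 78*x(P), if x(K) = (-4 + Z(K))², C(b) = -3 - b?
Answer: -2821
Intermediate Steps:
x(K) = 36 (x(K) = (-4 - 2)² = (-6)² = 36)
(2*C(6) + 5) - 78*x(P) = (2*(-3 - 1*6) + 5) - 78*36 = (2*(-3 - 6) + 5) - 2808 = (2*(-9) + 5) - 2808 = (-18 + 5) - 2808 = -13 - 2808 = -2821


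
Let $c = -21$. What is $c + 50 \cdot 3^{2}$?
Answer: $429$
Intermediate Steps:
$c + 50 \cdot 3^{2} = -21 + 50 \cdot 3^{2} = -21 + 50 \cdot 9 = -21 + 450 = 429$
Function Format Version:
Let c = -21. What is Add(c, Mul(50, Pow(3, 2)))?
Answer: 429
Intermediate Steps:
Add(c, Mul(50, Pow(3, 2))) = Add(-21, Mul(50, Pow(3, 2))) = Add(-21, Mul(50, 9)) = Add(-21, 450) = 429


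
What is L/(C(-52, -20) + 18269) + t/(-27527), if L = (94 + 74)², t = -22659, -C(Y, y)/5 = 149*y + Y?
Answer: 511463253/306733361 ≈ 1.6675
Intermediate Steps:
C(Y, y) = -745*y - 5*Y (C(Y, y) = -5*(149*y + Y) = -5*(Y + 149*y) = -745*y - 5*Y)
L = 28224 (L = 168² = 28224)
L/(C(-52, -20) + 18269) + t/(-27527) = 28224/((-745*(-20) - 5*(-52)) + 18269) - 22659/(-27527) = 28224/((14900 + 260) + 18269) - 22659*(-1/27527) = 28224/(15160 + 18269) + 22659/27527 = 28224/33429 + 22659/27527 = 28224*(1/33429) + 22659/27527 = 9408/11143 + 22659/27527 = 511463253/306733361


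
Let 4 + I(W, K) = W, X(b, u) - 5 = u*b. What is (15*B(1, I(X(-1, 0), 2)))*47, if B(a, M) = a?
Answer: 705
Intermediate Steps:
X(b, u) = 5 + b*u (X(b, u) = 5 + u*b = 5 + b*u)
I(W, K) = -4 + W
(15*B(1, I(X(-1, 0), 2)))*47 = (15*1)*47 = 15*47 = 705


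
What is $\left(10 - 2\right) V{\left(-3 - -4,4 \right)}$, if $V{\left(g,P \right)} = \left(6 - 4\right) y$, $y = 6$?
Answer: $96$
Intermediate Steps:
$V{\left(g,P \right)} = 12$ ($V{\left(g,P \right)} = \left(6 - 4\right) 6 = 2 \cdot 6 = 12$)
$\left(10 - 2\right) V{\left(-3 - -4,4 \right)} = \left(10 - 2\right) 12 = 8 \cdot 12 = 96$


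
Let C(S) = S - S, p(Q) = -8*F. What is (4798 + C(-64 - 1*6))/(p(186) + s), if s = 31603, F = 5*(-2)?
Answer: 4798/31683 ≈ 0.15144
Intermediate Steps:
F = -10
p(Q) = 80 (p(Q) = -8*(-10) = 80)
C(S) = 0
(4798 + C(-64 - 1*6))/(p(186) + s) = (4798 + 0)/(80 + 31603) = 4798/31683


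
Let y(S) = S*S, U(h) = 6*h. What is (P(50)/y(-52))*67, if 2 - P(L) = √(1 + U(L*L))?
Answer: 67/1352 - 67*√15001/2704 ≈ -2.9852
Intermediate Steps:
y(S) = S²
P(L) = 2 - √(1 + 6*L²) (P(L) = 2 - √(1 + 6*(L*L)) = 2 - √(1 + 6*L²))
(P(50)/y(-52))*67 = ((2 - √(1 + 6*50²))/((-52)²))*67 = ((2 - √(1 + 6*2500))/2704)*67 = ((2 - √(1 + 15000))*(1/2704))*67 = ((2 - √15001)*(1/2704))*67 = (1/1352 - √15001/2704)*67 = 67/1352 - 67*√15001/2704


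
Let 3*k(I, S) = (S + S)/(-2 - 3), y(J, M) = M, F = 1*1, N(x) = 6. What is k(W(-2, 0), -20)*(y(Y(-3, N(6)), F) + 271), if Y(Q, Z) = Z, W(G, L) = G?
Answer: 2176/3 ≈ 725.33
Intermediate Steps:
F = 1
k(I, S) = -2*S/15 (k(I, S) = ((S + S)/(-2 - 3))/3 = ((2*S)/(-5))/3 = ((2*S)*(-⅕))/3 = (-2*S/5)/3 = -2*S/15)
k(W(-2, 0), -20)*(y(Y(-3, N(6)), F) + 271) = (-2/15*(-20))*(1 + 271) = (8/3)*272 = 2176/3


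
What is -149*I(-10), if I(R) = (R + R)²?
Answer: -59600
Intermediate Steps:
I(R) = 4*R² (I(R) = (2*R)² = 4*R²)
-149*I(-10) = -596*(-10)² = -596*100 = -149*400 = -59600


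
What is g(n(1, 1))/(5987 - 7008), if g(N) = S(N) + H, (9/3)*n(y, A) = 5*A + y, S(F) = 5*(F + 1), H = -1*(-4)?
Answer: -19/1021 ≈ -0.018609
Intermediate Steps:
H = 4
S(F) = 5 + 5*F (S(F) = 5*(1 + F) = 5 + 5*F)
n(y, A) = y/3 + 5*A/3 (n(y, A) = (5*A + y)/3 = (y + 5*A)/3 = y/3 + 5*A/3)
g(N) = 9 + 5*N (g(N) = (5 + 5*N) + 4 = 9 + 5*N)
g(n(1, 1))/(5987 - 7008) = (9 + 5*((1/3)*1 + (5/3)*1))/(5987 - 7008) = (9 + 5*(1/3 + 5/3))/(-1021) = -(9 + 5*2)/1021 = -(9 + 10)/1021 = -1/1021*19 = -19/1021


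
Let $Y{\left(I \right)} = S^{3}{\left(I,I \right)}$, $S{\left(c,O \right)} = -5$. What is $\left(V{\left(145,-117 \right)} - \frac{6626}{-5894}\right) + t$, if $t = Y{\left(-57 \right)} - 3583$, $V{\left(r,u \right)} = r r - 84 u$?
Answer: $\frac{79999628}{2947} \approx 27146.0$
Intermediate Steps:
$Y{\left(I \right)} = -125$ ($Y{\left(I \right)} = \left(-5\right)^{3} = -125$)
$V{\left(r,u \right)} = r^{2} - 84 u$
$t = -3708$ ($t = -125 - 3583 = -3708$)
$\left(V{\left(145,-117 \right)} - \frac{6626}{-5894}\right) + t = \left(\left(145^{2} - -9828\right) - \frac{6626}{-5894}\right) - 3708 = \left(\left(21025 + 9828\right) - - \frac{3313}{2947}\right) - 3708 = \left(30853 + \frac{3313}{2947}\right) - 3708 = \frac{90927104}{2947} - 3708 = \frac{79999628}{2947}$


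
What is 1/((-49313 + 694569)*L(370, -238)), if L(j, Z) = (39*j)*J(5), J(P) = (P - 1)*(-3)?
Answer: -1/111732528960 ≈ -8.9500e-12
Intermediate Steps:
J(P) = 3 - 3*P (J(P) = (-1 + P)*(-3) = 3 - 3*P)
L(j, Z) = -468*j (L(j, Z) = (39*j)*(3 - 3*5) = (39*j)*(3 - 15) = (39*j)*(-12) = -468*j)
1/((-49313 + 694569)*L(370, -238)) = 1/((-49313 + 694569)*((-468*370))) = 1/(645256*(-173160)) = (1/645256)*(-1/173160) = -1/111732528960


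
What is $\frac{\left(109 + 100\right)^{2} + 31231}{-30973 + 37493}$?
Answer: $\frac{9364}{815} \approx 11.49$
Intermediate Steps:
$\frac{\left(109 + 100\right)^{2} + 31231}{-30973 + 37493} = \frac{209^{2} + 31231}{6520} = \left(43681 + 31231\right) \frac{1}{6520} = 74912 \cdot \frac{1}{6520} = \frac{9364}{815}$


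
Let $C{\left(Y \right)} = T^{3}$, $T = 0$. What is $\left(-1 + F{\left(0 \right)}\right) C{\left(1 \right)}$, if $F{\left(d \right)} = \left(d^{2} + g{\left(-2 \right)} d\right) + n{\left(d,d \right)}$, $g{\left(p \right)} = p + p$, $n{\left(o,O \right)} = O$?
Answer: $0$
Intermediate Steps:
$g{\left(p \right)} = 2 p$
$C{\left(Y \right)} = 0$ ($C{\left(Y \right)} = 0^{3} = 0$)
$F{\left(d \right)} = d^{2} - 3 d$ ($F{\left(d \right)} = \left(d^{2} + 2 \left(-2\right) d\right) + d = \left(d^{2} - 4 d\right) + d = d^{2} - 3 d$)
$\left(-1 + F{\left(0 \right)}\right) C{\left(1 \right)} = \left(-1 + 0 \left(-3 + 0\right)\right) 0 = \left(-1 + 0 \left(-3\right)\right) 0 = \left(-1 + 0\right) 0 = \left(-1\right) 0 = 0$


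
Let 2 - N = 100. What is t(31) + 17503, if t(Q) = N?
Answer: 17405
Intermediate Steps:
N = -98 (N = 2 - 1*100 = 2 - 100 = -98)
t(Q) = -98
t(31) + 17503 = -98 + 17503 = 17405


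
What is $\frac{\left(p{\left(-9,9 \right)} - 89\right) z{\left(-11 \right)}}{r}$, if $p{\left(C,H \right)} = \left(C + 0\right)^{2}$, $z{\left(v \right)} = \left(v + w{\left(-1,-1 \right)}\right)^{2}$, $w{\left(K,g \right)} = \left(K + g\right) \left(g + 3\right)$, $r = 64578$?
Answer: $- \frac{300}{10763} \approx -0.027873$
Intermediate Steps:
$w{\left(K,g \right)} = \left(3 + g\right) \left(K + g\right)$ ($w{\left(K,g \right)} = \left(K + g\right) \left(3 + g\right) = \left(3 + g\right) \left(K + g\right)$)
$z{\left(v \right)} = \left(-4 + v\right)^{2}$ ($z{\left(v \right)} = \left(v + \left(\left(-1\right)^{2} + 3 \left(-1\right) + 3 \left(-1\right) - -1\right)\right)^{2} = \left(v + \left(1 - 3 - 3 + 1\right)\right)^{2} = \left(v - 4\right)^{2} = \left(-4 + v\right)^{2}$)
$p{\left(C,H \right)} = C^{2}$
$\frac{\left(p{\left(-9,9 \right)} - 89\right) z{\left(-11 \right)}}{r} = \frac{\left(\left(-9\right)^{2} - 89\right) \left(-4 - 11\right)^{2}}{64578} = \left(81 - 89\right) \left(-15\right)^{2} \cdot \frac{1}{64578} = \left(-8\right) 225 \cdot \frac{1}{64578} = \left(-1800\right) \frac{1}{64578} = - \frac{300}{10763}$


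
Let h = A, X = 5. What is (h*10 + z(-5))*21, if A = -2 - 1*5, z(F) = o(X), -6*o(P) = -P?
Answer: -2905/2 ≈ -1452.5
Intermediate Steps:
o(P) = P/6 (o(P) = -(-1)*P/6 = P/6)
z(F) = 5/6 (z(F) = (1/6)*5 = 5/6)
A = -7 (A = -2 - 5 = -7)
h = -7
(h*10 + z(-5))*21 = (-7*10 + 5/6)*21 = (-70 + 5/6)*21 = -415/6*21 = -2905/2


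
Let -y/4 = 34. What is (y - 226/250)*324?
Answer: -5544612/125 ≈ -44357.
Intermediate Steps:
y = -136 (y = -4*34 = -136)
(y - 226/250)*324 = (-136 - 226/250)*324 = (-136 - 226*1/250)*324 = (-136 - 113/125)*324 = -17113/125*324 = -5544612/125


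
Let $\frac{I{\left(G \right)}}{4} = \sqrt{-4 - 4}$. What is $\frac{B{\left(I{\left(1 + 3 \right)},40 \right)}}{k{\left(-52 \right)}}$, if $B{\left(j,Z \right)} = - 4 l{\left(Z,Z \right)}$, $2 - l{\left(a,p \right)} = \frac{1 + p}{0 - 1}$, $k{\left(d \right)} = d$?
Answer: $\frac{43}{13} \approx 3.3077$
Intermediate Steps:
$I{\left(G \right)} = 8 i \sqrt{2}$ ($I{\left(G \right)} = 4 \sqrt{-4 - 4} = 4 \sqrt{-8} = 4 \cdot 2 i \sqrt{2} = 8 i \sqrt{2}$)
$l{\left(a,p \right)} = 3 + p$ ($l{\left(a,p \right)} = 2 - \frac{1 + p}{0 - 1} = 2 - \frac{1 + p}{-1} = 2 - \left(1 + p\right) \left(-1\right) = 2 - \left(-1 - p\right) = 2 + \left(1 + p\right) = 3 + p$)
$B{\left(j,Z \right)} = -12 - 4 Z$ ($B{\left(j,Z \right)} = - 4 \left(3 + Z\right) = -12 - 4 Z$)
$\frac{B{\left(I{\left(1 + 3 \right)},40 \right)}}{k{\left(-52 \right)}} = \frac{-12 - 160}{-52} = \left(-12 - 160\right) \left(- \frac{1}{52}\right) = \left(-172\right) \left(- \frac{1}{52}\right) = \frac{43}{13}$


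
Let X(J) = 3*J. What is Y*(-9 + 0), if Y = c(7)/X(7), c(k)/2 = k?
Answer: -6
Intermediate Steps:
c(k) = 2*k
Y = 2/3 (Y = (2*7)/((3*7)) = 14/21 = 14*(1/21) = 2/3 ≈ 0.66667)
Y*(-9 + 0) = 2*(-9 + 0)/3 = (2/3)*(-9) = -6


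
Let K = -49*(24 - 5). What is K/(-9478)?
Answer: 133/1354 ≈ 0.098228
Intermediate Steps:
K = -931 (K = -49*19 = -931)
K/(-9478) = -931/(-9478) = -931*(-1/9478) = 133/1354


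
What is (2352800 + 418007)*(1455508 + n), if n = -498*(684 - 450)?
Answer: 3710044073632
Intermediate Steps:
n = -116532 (n = -498*234 = -116532)
(2352800 + 418007)*(1455508 + n) = (2352800 + 418007)*(1455508 - 116532) = 2770807*1338976 = 3710044073632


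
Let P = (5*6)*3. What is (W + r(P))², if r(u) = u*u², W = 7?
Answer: 531451206049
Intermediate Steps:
P = 90 (P = 30*3 = 90)
r(u) = u³
(W + r(P))² = (7 + 90³)² = (7 + 729000)² = 729007² = 531451206049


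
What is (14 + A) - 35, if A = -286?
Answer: -307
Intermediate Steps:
(14 + A) - 35 = (14 - 286) - 35 = -272 - 35 = -307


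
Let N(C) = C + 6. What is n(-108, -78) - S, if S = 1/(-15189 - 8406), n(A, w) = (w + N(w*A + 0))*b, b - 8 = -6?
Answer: 394130881/23595 ≈ 16704.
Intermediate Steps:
N(C) = 6 + C
b = 2 (b = 8 - 6 = 2)
n(A, w) = 12 + 2*w + 2*A*w (n(A, w) = (w + (6 + (w*A + 0)))*2 = (w + (6 + (A*w + 0)))*2 = (w + (6 + A*w))*2 = (6 + w + A*w)*2 = 12 + 2*w + 2*A*w)
S = -1/23595 (S = 1/(-23595) = -1/23595 ≈ -4.2382e-5)
n(-108, -78) - S = (12 + 2*(-78) + 2*(-108)*(-78)) - 1*(-1/23595) = (12 - 156 + 16848) + 1/23595 = 16704 + 1/23595 = 394130881/23595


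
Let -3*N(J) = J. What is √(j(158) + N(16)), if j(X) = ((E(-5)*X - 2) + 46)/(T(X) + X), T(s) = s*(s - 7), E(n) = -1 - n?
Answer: I*√430293171/9006 ≈ 2.3033*I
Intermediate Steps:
N(J) = -J/3
T(s) = s*(-7 + s)
j(X) = (44 + 4*X)/(X + X*(-7 + X)) (j(X) = (((-1 - 1*(-5))*X - 2) + 46)/(X*(-7 + X) + X) = (((-1 + 5)*X - 2) + 46)/(X + X*(-7 + X)) = ((4*X - 2) + 46)/(X + X*(-7 + X)) = ((-2 + 4*X) + 46)/(X + X*(-7 + X)) = (44 + 4*X)/(X + X*(-7 + X)))
√(j(158) + N(16)) = √(4*(11 + 158)/(158*(-6 + 158)) - ⅓*16) = √(4*(1/158)*169/152 - 16/3) = √(4*(1/158)*(1/152)*169 - 16/3) = √(169/6004 - 16/3) = √(-95557/18012) = I*√430293171/9006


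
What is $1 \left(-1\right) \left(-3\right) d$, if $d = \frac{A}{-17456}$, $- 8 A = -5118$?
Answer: $- \frac{7677}{69824} \approx -0.10995$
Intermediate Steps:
$A = \frac{2559}{4}$ ($A = \left(- \frac{1}{8}\right) \left(-5118\right) = \frac{2559}{4} \approx 639.75$)
$d = - \frac{2559}{69824}$ ($d = \frac{2559}{4 \left(-17456\right)} = \frac{2559}{4} \left(- \frac{1}{17456}\right) = - \frac{2559}{69824} \approx -0.036649$)
$1 \left(-1\right) \left(-3\right) d = 1 \left(-1\right) \left(-3\right) \left(- \frac{2559}{69824}\right) = \left(-1\right) \left(-3\right) \left(- \frac{2559}{69824}\right) = 3 \left(- \frac{2559}{69824}\right) = - \frac{7677}{69824}$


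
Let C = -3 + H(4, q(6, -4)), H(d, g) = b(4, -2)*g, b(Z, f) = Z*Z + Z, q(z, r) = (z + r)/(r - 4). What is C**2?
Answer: 64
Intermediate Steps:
q(z, r) = (r + z)/(-4 + r)
b(Z, f) = Z + Z**2 (b(Z, f) = Z**2 + Z = Z + Z**2)
H(d, g) = 20*g (H(d, g) = (4*(1 + 4))*g = (4*5)*g = 20*g)
C = -8 (C = -3 + 20*((-4 + 6)/(-4 - 4)) = -3 + 20*(2/(-8)) = -3 + 20*(-1/8*2) = -3 + 20*(-1/4) = -3 - 5 = -8)
C**2 = (-8)**2 = 64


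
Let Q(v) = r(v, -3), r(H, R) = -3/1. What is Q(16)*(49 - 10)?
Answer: -117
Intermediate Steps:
r(H, R) = -3 (r(H, R) = -3*1 = -3)
Q(v) = -3
Q(16)*(49 - 10) = -3*(49 - 10) = -3*39 = -117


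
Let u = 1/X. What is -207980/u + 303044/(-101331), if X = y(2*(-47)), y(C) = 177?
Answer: -3730243687304/101331 ≈ -3.6812e+7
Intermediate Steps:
X = 177
u = 1/177 ≈ 0.0056497
-207980/u + 303044/(-101331) = -207980/1/177 + 303044/(-101331) = -207980*177 + 303044*(-1/101331) = -36812460 - 303044/101331 = -3730243687304/101331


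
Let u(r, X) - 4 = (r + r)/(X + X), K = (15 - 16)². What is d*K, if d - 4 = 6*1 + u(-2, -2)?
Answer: 15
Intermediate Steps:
K = 1 (K = (-1)² = 1)
u(r, X) = 4 + r/X (u(r, X) = 4 + (r + r)/(X + X) = 4 + (2*r)/((2*X)) = 4 + (2*r)*(1/(2*X)) = 4 + r/X)
d = 15 (d = 4 + (6*1 + (4 - 2/(-2))) = 4 + (6 + (4 - 2*(-½))) = 4 + (6 + (4 + 1)) = 4 + (6 + 5) = 4 + 11 = 15)
d*K = 15*1 = 15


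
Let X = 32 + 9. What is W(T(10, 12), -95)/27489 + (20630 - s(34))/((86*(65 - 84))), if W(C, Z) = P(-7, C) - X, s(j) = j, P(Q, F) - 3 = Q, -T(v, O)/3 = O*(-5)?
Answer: -4966991/394009 ≈ -12.606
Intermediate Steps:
X = 41
T(v, O) = 15*O (T(v, O) = -3*O*(-5) = -(-15)*O = 15*O)
P(Q, F) = 3 + Q
W(C, Z) = -45 (W(C, Z) = (3 - 7) - 1*41 = -4 - 41 = -45)
W(T(10, 12), -95)/27489 + (20630 - s(34))/((86*(65 - 84))) = -45/27489 + (20630 - 1*34)/((86*(65 - 84))) = -45*1/27489 + (20630 - 34)/((86*(-19))) = -15/9163 + 20596/(-1634) = -15/9163 + 20596*(-1/1634) = -15/9163 - 542/43 = -4966991/394009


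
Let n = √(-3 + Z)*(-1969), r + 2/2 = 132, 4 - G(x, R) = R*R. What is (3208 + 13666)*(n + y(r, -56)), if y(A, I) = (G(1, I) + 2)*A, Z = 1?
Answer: -6918846220 - 33224906*I*√2 ≈ -6.9188e+9 - 4.6987e+7*I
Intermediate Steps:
G(x, R) = 4 - R² (G(x, R) = 4 - R*R = 4 - R²)
r = 131 (r = -1 + 132 = 131)
y(A, I) = A*(6 - I²) (y(A, I) = ((4 - I²) + 2)*A = (6 - I²)*A = A*(6 - I²))
n = -1969*I*√2 (n = √(-3 + 1)*(-1969) = √(-2)*(-1969) = (I*√2)*(-1969) = -1969*I*√2 ≈ -2784.6*I)
(3208 + 13666)*(n + y(r, -56)) = (3208 + 13666)*(-1969*I*√2 + 131*(6 - 1*(-56)²)) = 16874*(-1969*I*√2 + 131*(6 - 1*3136)) = 16874*(-1969*I*√2 + 131*(6 - 3136)) = 16874*(-1969*I*√2 + 131*(-3130)) = 16874*(-1969*I*√2 - 410030) = 16874*(-410030 - 1969*I*√2) = -6918846220 - 33224906*I*√2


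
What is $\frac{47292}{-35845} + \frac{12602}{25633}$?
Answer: $- \frac{760517146}{918814885} \approx -0.82771$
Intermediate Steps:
$\frac{47292}{-35845} + \frac{12602}{25633} = 47292 \left(- \frac{1}{35845}\right) + 12602 \cdot \frac{1}{25633} = - \frac{47292}{35845} + \frac{12602}{25633} = - \frac{760517146}{918814885}$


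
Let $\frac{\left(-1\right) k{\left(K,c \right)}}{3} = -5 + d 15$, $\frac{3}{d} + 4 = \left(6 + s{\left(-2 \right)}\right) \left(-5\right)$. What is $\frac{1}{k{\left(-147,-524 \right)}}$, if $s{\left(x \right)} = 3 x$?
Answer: $\frac{4}{195} \approx 0.020513$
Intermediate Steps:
$d = - \frac{3}{4}$ ($d = \frac{3}{-4 + \left(6 + 3 \left(-2\right)\right) \left(-5\right)} = \frac{3}{-4 + \left(6 - 6\right) \left(-5\right)} = \frac{3}{-4 + 0 \left(-5\right)} = \frac{3}{-4 + 0} = \frac{3}{-4} = 3 \left(- \frac{1}{4}\right) = - \frac{3}{4} \approx -0.75$)
$k{\left(K,c \right)} = \frac{195}{4}$ ($k{\left(K,c \right)} = - 3 \left(-5 - \frac{45}{4}\right) = \left(-3\right) \left(- \frac{65}{4}\right) = \frac{195}{4}$)
$\frac{1}{k{\left(-147,-524 \right)}} = \frac{1}{\frac{195}{4}} = \frac{4}{195}$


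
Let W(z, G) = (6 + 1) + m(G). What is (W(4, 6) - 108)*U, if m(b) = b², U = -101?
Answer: 6565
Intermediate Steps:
W(z, G) = 7 + G² (W(z, G) = (6 + 1) + G² = 7 + G²)
(W(4, 6) - 108)*U = ((7 + 6²) - 108)*(-101) = ((7 + 36) - 108)*(-101) = (43 - 108)*(-101) = -65*(-101) = 6565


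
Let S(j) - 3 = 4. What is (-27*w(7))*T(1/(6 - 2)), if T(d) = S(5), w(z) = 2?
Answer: -378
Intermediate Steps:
S(j) = 7 (S(j) = 3 + 4 = 7)
T(d) = 7
(-27*w(7))*T(1/(6 - 2)) = -27*2*7 = -54*7 = -378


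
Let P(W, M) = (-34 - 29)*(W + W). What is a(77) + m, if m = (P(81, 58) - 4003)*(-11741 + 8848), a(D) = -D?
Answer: 41106560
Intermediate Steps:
P(W, M) = -126*W
m = 41106637 (m = (-126*81 - 4003)*(-11741 + 8848) = (-10206 - 4003)*(-2893) = -14209*(-2893) = 41106637)
a(77) + m = -1*77 + 41106637 = -77 + 41106637 = 41106560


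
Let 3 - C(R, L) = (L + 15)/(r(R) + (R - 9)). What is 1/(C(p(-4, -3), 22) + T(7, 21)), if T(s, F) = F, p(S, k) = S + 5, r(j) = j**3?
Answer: 7/205 ≈ 0.034146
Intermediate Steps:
p(S, k) = 5 + S
C(R, L) = 3 - (15 + L)/(-9 + R + R**3) (C(R, L) = 3 - (L + 15)/(R**3 + (R - 9)) = 3 - (15 + L)/(R**3 + (-9 + R)) = 3 - (15 + L)/(-9 + R + R**3))
1/(C(p(-4, -3), 22) + T(7, 21)) = 1/((-42 - 1*22 + 3*(5 - 4) + 3*(5 - 4)**3)/(-9 + (5 - 4) + (5 - 4)**3) + 21) = 1/((-42 - 22 + 3*1 + 3*1**3)/(-9 + 1 + 1**3) + 21) = 1/((-42 - 22 + 3 + 3*1)/(-9 + 1 + 1) + 21) = 1/((-42 - 22 + 3 + 3)/(-7) + 21) = 1/(-1/7*(-58) + 21) = 1/(58/7 + 21) = 1/(205/7) = 7/205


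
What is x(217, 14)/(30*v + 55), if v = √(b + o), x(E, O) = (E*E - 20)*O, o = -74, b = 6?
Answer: 1035518/1835 - 1129656*I*√17/1835 ≈ 564.32 - 2538.3*I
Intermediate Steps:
x(E, O) = O*(-20 + E²) (x(E, O) = (E² - 20)*O = (-20 + E²)*O = O*(-20 + E²))
v = 2*I*√17 (v = √(6 - 74) = √(-68) = 2*I*√17 ≈ 8.2462*I)
x(217, 14)/(30*v + 55) = (14*(-20 + 217²))/(30*(2*I*√17) + 55) = (14*(-20 + 47089))/(60*I*√17 + 55) = (14*47069)/(55 + 60*I*√17) = 658966/(55 + 60*I*√17)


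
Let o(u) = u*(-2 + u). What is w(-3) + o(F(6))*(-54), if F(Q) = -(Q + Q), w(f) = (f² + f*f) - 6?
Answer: -9060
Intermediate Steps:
w(f) = -6 + 2*f² (w(f) = (f² + f²) - 6 = 2*f² - 6 = -6 + 2*f²)
F(Q) = -2*Q
w(-3) + o(F(6))*(-54) = (-6 + 2*(-3)²) + ((-2*6)*(-2 - 2*6))*(-54) = (-6 + 2*9) - 12*(-2 - 12)*(-54) = (-6 + 18) - 12*(-14)*(-54) = 12 + 168*(-54) = 12 - 9072 = -9060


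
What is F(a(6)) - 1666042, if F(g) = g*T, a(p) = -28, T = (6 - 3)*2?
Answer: -1666210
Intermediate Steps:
T = 6 (T = 3*2 = 6)
F(g) = 6*g (F(g) = g*6 = 6*g)
F(a(6)) - 1666042 = 6*(-28) - 1666042 = -168 - 1666042 = -1666210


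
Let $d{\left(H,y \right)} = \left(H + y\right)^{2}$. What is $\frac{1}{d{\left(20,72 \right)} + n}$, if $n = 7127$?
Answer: $\frac{1}{15591} \approx 6.414 \cdot 10^{-5}$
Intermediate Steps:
$\frac{1}{d{\left(20,72 \right)} + n} = \frac{1}{\left(20 + 72\right)^{2} + 7127} = \frac{1}{92^{2} + 7127} = \frac{1}{8464 + 7127} = \frac{1}{15591}$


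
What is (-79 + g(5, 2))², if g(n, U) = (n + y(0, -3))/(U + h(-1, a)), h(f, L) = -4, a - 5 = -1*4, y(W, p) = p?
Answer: 6400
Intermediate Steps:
a = 1 (a = 5 - 1*4 = 5 - 4 = 1)
g(n, U) = (-3 + n)/(-4 + U) (g(n, U) = (n - 3)/(U - 4) = (-3 + n)/(-4 + U))
(-79 + g(5, 2))² = (-79 + (-3 + 5)/(-4 + 2))² = (-79 + 2/(-2))² = (-79 - ½*2)² = (-79 - 1)² = (-80)² = 6400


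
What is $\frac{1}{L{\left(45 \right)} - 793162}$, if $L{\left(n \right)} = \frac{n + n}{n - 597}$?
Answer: $- \frac{92}{72970919} \approx -1.2608 \cdot 10^{-6}$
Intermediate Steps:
$L{\left(n \right)} = \frac{2 n}{-597 + n}$
$\frac{1}{L{\left(45 \right)} - 793162} = \frac{1}{2 \cdot 45 \frac{1}{-597 + 45} - 793162} = \frac{1}{2 \cdot 45 \frac{1}{-552} - 793162} = \frac{1}{2 \cdot 45 \left(- \frac{1}{552}\right) - 793162} = \frac{1}{- \frac{15}{92} - 793162} = \frac{1}{- \frac{72970919}{92}} = - \frac{92}{72970919}$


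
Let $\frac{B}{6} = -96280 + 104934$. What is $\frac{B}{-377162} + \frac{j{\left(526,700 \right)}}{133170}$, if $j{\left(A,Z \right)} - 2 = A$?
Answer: $- \frac{559631462}{4185555295} \approx -0.13371$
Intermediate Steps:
$B = 51924$ ($B = 6 \left(-96280 + 104934\right) = 6 \cdot 8654 = 51924$)
$j{\left(A,Z \right)} = 2 + A$
$\frac{B}{-377162} + \frac{j{\left(526,700 \right)}}{133170} = \frac{51924}{-377162} + \frac{2 + 526}{133170} = 51924 \left(- \frac{1}{377162}\right) + 528 \cdot \frac{1}{133170} = - \frac{25962}{188581} + \frac{88}{22195} = - \frac{559631462}{4185555295}$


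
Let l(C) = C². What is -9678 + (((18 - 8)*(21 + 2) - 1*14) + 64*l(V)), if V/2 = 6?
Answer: -246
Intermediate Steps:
V = 12 (V = 2*6 = 12)
-9678 + (((18 - 8)*(21 + 2) - 1*14) + 64*l(V)) = -9678 + (((18 - 8)*(21 + 2) - 1*14) + 64*12²) = -9678 + ((10*23 - 14) + 64*144) = -9678 + ((230 - 14) + 9216) = -9678 + (216 + 9216) = -9678 + 9432 = -246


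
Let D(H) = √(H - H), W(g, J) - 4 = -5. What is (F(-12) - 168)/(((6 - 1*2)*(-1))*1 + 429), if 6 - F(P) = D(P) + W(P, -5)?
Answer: -161/425 ≈ -0.37882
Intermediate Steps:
W(g, J) = -1 (W(g, J) = 4 - 5 = -1)
D(H) = 0 (D(H) = √0 = 0)
F(P) = 7 (F(P) = 6 - (0 - 1) = 6 - 1*(-1) = 6 + 1 = 7)
(F(-12) - 168)/(((6 - 1*2)*(-1))*1 + 429) = (7 - 168)/(((6 - 1*2)*(-1))*1 + 429) = -161/(((6 - 2)*(-1))*1 + 429) = -161/((4*(-1))*1 + 429) = -161/(-4*1 + 429) = -161/(-4 + 429) = -161/425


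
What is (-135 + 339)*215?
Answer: 43860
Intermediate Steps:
(-135 + 339)*215 = 204*215 = 43860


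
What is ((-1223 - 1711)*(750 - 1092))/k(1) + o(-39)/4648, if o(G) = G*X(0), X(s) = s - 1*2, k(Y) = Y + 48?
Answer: 333138369/16268 ≈ 20478.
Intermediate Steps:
k(Y) = 48 + Y
X(s) = -2 + s (X(s) = s - 2 = -2 + s)
o(G) = -2*G (o(G) = G*(-2 + 0) = G*(-2) = -2*G)
((-1223 - 1711)*(750 - 1092))/k(1) + o(-39)/4648 = ((-1223 - 1711)*(750 - 1092))/(48 + 1) - 2*(-39)/4648 = -2934*(-342)/49 + 78*(1/4648) = 1003428*(1/49) + 39/2324 = 1003428/49 + 39/2324 = 333138369/16268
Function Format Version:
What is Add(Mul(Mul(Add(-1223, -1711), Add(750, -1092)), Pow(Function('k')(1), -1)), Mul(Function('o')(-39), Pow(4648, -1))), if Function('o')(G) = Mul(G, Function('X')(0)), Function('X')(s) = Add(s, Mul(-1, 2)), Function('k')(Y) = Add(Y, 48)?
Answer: Rational(333138369, 16268) ≈ 20478.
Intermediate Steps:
Function('k')(Y) = Add(48, Y)
Function('X')(s) = Add(-2, s) (Function('X')(s) = Add(s, -2) = Add(-2, s))
Function('o')(G) = Mul(-2, G) (Function('o')(G) = Mul(G, Add(-2, 0)) = Mul(G, -2) = Mul(-2, G))
Add(Mul(Mul(Add(-1223, -1711), Add(750, -1092)), Pow(Function('k')(1), -1)), Mul(Function('o')(-39), Pow(4648, -1))) = Add(Mul(Mul(Add(-1223, -1711), Add(750, -1092)), Pow(Add(48, 1), -1)), Mul(Mul(-2, -39), Pow(4648, -1))) = Add(Mul(Mul(-2934, -342), Pow(49, -1)), Mul(78, Rational(1, 4648))) = Add(Mul(1003428, Rational(1, 49)), Rational(39, 2324)) = Add(Rational(1003428, 49), Rational(39, 2324)) = Rational(333138369, 16268)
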